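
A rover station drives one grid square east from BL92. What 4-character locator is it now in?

Longitude square 9; +1 → 10, wraps to 0, carry into field.
Longitude field B = 1; +1 → 2 = C.
The latitude characters are unchanged.

CL02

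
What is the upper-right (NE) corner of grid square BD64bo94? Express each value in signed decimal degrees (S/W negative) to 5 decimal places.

-55.39583, -147.83333

Field B=1, D=3: +1·20° lon, +3·10° lat → SW at lon -160°, lat -60°.
Square 6, 4: +6·2° lon, +4·1° lat → SW at lon -148°, lat -56°.
Subsquare b=1, o=14: +1·0.0833333° lon, +14·0.0416667° lat → SW at lon -147.917°, lat -55.4167°.
Extended square 9, 4: +9·0.00833333° lon, +4·0.00416667° lat → SW at lon -147.842°, lat -55.4°.
Cell spans 0.00833333° lon × 0.00416667° lat. NE corner is SW corner plus one full cell.
latitude -55.39583, longitude -147.83333.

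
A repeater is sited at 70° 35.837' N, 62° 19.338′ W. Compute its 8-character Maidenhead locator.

Shift to the Maidenhead origin (180°W, 90°S): lon 117.67770, lat 160.59728.
Field: lon ⌊117.67770/20⌋ = 5 → F; lat ⌊160.59728/10⌋ = 16 → Q.
Square: lon ⌊17.67770/2⌋ = 8; lat ⌊0.59728/1⌋ = 0.
Subsquare: lon ⌊1.67770/0.0833333⌋ = 20 → u; lat ⌊0.59728/0.0416667⌋ = 14 → o.
Extended square: lon ⌊0.01103/0.00833333⌋ = 1; lat ⌊0.01395/0.00416667⌋ = 3.

FQ80uo13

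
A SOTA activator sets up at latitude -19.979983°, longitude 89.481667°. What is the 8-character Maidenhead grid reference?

Offset from 180°W / 90°S: lon 269.48167°, lat 70.02002°.
Field: 269.48167/20 → 13 → N, 70.02002/10 → 7 → H; chars NH.
Square: 9.48167/2 → 4, 0.02002/1 → 0; chars 40.
Subsquare: 1.48167/0.0833333 → 17 → r, 0.02002/0.0416667 → 0 → a; chars ra.
Extended square: 0.06500/0.00833333 → 7, 0.02002/0.00416667 → 4; chars 74.

NH40ra74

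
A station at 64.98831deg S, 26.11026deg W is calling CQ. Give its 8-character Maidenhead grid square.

Offset from 180°W / 90°S: lon 153.88974°, lat 25.01169°.
Field: lon ⌊153.88974/20⌋ = 7 → H; lat ⌊25.01169/10⌋ = 2 → C.
Square: lon ⌊13.88974/2⌋ = 6; lat ⌊5.01169/1⌋ = 5.
Subsquare: lon ⌊1.88974/0.0833333⌋ = 22 → w; lat ⌊0.01169/0.0416667⌋ = 0 → a.
Extended square: lon ⌊0.05641/0.00833333⌋ = 6; lat ⌊0.01169/0.00416667⌋ = 2.

HC65wa62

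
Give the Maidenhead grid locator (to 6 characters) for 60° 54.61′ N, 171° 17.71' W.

Offset from 180°W / 90°S: lon 8.7048°, lat 150.9102°.
Field: 8.7048/20 → 0 → A, 150.9102/10 → 15 → P; chars AP.
Square: 8.7048/2 → 4, 0.9102/1 → 0; chars 40.
Subsquare: 0.7048/0.0833333 → 8 → i, 0.9102/0.0416667 → 21 → v; chars iv.

AP40iv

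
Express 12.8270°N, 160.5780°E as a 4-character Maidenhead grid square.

Shift to the Maidenhead origin (180°W, 90°S): lon 340.58, lat 102.83.
Field: lon ⌊340.58/20⌋ = 17 → R; lat ⌊102.83/10⌋ = 10 → K.
Square: lon ⌊0.58/2⌋ = 0; lat ⌊2.83/1⌋ = 2.

RK02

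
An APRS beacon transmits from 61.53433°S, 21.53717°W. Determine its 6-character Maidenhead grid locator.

HC98fl

Shift to the Maidenhead origin (180°W, 90°S): lon 158.4628, lat 28.4657.
Field: 158.4628/20 → 7 → H, 28.4657/10 → 2 → C; chars HC.
Square: 18.4628/2 → 9, 8.4657/1 → 8; chars 98.
Subsquare: 0.4628/0.0833333 → 5 → f, 0.4657/0.0416667 → 11 → l; chars fl.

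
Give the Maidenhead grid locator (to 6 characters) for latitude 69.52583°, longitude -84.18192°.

EP79vm

Add 180° to longitude and 90° to latitude: 95.8181, 159.5258.
Field: lon ⌊95.8181/20⌋ = 4 → E; lat ⌊159.5258/10⌋ = 15 → P.
Square: lon ⌊15.8181/2⌋ = 7; lat ⌊9.5258/1⌋ = 9.
Subsquare: lon ⌊1.8181/0.0833333⌋ = 21 → v; lat ⌊0.5258/0.0416667⌋ = 12 → m.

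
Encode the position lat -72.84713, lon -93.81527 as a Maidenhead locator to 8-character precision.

EB37cd26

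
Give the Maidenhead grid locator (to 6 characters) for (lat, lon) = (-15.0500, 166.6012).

RH34hw

Add 180° to longitude and 90° to latitude: 346.6012, 74.9500.
Field: lon ⌊346.6012/20⌋ = 17 → R; lat ⌊74.9500/10⌋ = 7 → H.
Square: lon ⌊6.6012/2⌋ = 3; lat ⌊4.9500/1⌋ = 4.
Subsquare: lon ⌊0.6012/0.0833333⌋ = 7 → h; lat ⌊0.9500/0.0416667⌋ = 22 → w.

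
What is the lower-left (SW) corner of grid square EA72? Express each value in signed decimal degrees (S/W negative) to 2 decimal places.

-88.00, -86.00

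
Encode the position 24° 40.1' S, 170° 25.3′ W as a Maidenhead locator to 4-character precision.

AG45

Shift to the Maidenhead origin (180°W, 90°S): lon 9.58, lat 65.33.
Field (20°×10°, letters A–R): lon ⌊9.58/20⌋ = 0 → A; lat ⌊65.33/10⌋ = 6 → G.
Square (2°×1°, digits 0–9): lon ⌊9.58/2⌋ = 4; lat ⌊5.33/1⌋ = 5.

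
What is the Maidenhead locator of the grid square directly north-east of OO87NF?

Longitude subsquare n = 13; +1 → 14 = o.
Latitude subsquare f = 5; +1 → 6 = g.

OO87og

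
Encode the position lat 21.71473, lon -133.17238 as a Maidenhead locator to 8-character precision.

CL31jr91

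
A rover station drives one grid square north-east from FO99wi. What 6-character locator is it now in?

FO99xj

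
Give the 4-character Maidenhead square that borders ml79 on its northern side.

MM70

Latitude square 9; +1 → 10, wraps to 0, carry into field.
Latitude field L = 11; +1 → 12 = M.
The longitude characters are unchanged.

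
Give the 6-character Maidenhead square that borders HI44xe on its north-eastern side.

Longitude subsquare x = 23; +1 → 24, wraps to 0 = a, carry into square.
Longitude square 4; +1 → 5.
Latitude subsquare e = 4; +1 → 5 = f.

HI54af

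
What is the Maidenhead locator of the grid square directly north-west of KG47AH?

KG37xi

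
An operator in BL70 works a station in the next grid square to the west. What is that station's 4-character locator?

BL60

Longitude square 7; −1 → 6.
The latitude characters are unchanged.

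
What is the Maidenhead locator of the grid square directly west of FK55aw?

Longitude subsquare a = 0; −1 → -1, wraps to 23 = x, carry into square.
Longitude square 5; −1 → 4.
The latitude characters are unchanged.

FK45xw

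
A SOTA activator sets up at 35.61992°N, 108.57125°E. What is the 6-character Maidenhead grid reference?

OM45go

Add 180° to longitude and 90° to latitude: 288.5713, 125.6199.
Field: lon ⌊288.5713/20⌋ = 14 → O; lat ⌊125.6199/10⌋ = 12 → M.
Square: lon ⌊8.5713/2⌋ = 4; lat ⌊5.6199/1⌋ = 5.
Subsquare: lon ⌊0.5713/0.0833333⌋ = 6 → g; lat ⌊0.6199/0.0416667⌋ = 14 → o.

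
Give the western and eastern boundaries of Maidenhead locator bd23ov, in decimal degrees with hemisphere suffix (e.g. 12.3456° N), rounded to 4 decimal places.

154.8333° W, 154.7500° W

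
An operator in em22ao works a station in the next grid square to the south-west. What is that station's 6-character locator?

EM12xn

Longitude subsquare a = 0; −1 → -1, wraps to 23 = x, carry into square.
Longitude square 2; −1 → 1.
Latitude subsquare o = 14; −1 → 13 = n.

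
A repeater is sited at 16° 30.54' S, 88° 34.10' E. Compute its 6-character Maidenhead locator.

NH43gl

Offset from 180°W / 90°S: lon 268.5683°, lat 73.4910°.
Field: lon ⌊268.5683/20⌋ = 13 → N; lat ⌊73.4910/10⌋ = 7 → H.
Square: lon ⌊8.5683/2⌋ = 4; lat ⌊3.4910/1⌋ = 3.
Subsquare: lon ⌊0.5683/0.0833333⌋ = 6 → g; lat ⌊0.4910/0.0416667⌋ = 11 → l.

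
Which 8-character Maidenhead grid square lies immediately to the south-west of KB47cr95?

KB47cr84

Longitude extended square 9; −1 → 8.
Latitude extended square 5; −1 → 4.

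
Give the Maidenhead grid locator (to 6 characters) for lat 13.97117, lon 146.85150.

QK33kx

Shift to the Maidenhead origin (180°W, 90°S): lon 326.8515, lat 103.9712.
Field: 326.8515/20 → 16 → Q, 103.9712/10 → 10 → K; chars QK.
Square: 6.8515/2 → 3, 3.9712/1 → 3; chars 33.
Subsquare: 0.8515/0.0833333 → 10 → k, 0.9712/0.0416667 → 23 → x; chars kx.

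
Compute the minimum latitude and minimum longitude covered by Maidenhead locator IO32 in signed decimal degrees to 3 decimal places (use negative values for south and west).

52.000, -14.000

Field I=8, O=14: +8·20° lon, +14·10° lat → SW at lon -20°, lat 50°.
Square 3, 2: +3·2° lon, +2·1° lat → SW at lon -14°, lat 52°.
latitude 52.000, longitude -14.000.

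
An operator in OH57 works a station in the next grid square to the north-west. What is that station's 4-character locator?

Longitude square 5; −1 → 4.
Latitude square 7; +1 → 8.

OH48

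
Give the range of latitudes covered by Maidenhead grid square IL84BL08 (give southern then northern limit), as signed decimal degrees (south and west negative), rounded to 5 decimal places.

24.49167, 24.49583

Field I=8, L=11: +8·20° lon, +11·10° lat → SW at lon -20°, lat 20°.
Square 8, 4: +8·2° lon, +4·1° lat → SW at lon -4°, lat 24°.
Subsquare b=1, l=11: +1·0.0833333° lon, +11·0.0416667° lat → SW at lon -3.91667°, lat 24.4583°.
Extended square 0, 8: +0·0.00833333° lon, +8·0.00416667° lat → SW at lon -3.91667°, lat 24.4917°.
Cell spans 0.00833333° lon × 0.00416667° lat.
south 24.49167, north 24.49583.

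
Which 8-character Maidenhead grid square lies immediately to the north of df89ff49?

DF89fg40

Latitude extended square 9; +1 → 10, wraps to 0, carry into subsquare.
Latitude subsquare f = 5; +1 → 6 = g.
The longitude characters are unchanged.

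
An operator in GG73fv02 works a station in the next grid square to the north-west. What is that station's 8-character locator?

GG73ev93

Longitude extended square 0; −1 → -1, wraps to 9, carry into subsquare.
Longitude subsquare f = 5; −1 → 4 = e.
Latitude extended square 2; +1 → 3.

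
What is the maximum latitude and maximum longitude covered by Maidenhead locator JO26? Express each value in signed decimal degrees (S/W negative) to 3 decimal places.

57.000, 6.000

Field J=9, O=14: +9·20° lon, +14·10° lat → SW at lon 0°, lat 50°.
Square 2, 6: +2·2° lon, +6·1° lat → SW at lon 4°, lat 56°.
Cell spans 2° lon × 1° lat. NE corner is SW corner plus one full cell.
latitude 57.000, longitude 6.000.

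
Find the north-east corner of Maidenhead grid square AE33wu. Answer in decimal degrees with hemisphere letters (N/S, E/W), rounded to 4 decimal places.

46.1250° S, 172.0833° W

Field A=0, E=4: +0·20° lon, +4·10° lat → SW at lon -180°, lat -50°.
Square 3, 3: +3·2° lon, +3·1° lat → SW at lon -174°, lat -47°.
Subsquare w=22, u=20: +22·0.0833333° lon, +20·0.0416667° lat → SW at lon -172.167°, lat -46.1667°.
Cell spans 0.0833333° lon × 0.0416667° lat. NE corner is SW corner plus one full cell.
latitude 46.1250° S, longitude 172.0833° W.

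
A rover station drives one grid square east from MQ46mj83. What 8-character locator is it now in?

MQ46mj93

Longitude extended square 8; +1 → 9.
The latitude characters are unchanged.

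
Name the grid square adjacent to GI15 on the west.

Longitude square 1; −1 → 0.
The latitude characters are unchanged.

GI05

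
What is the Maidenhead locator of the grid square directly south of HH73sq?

HH73sp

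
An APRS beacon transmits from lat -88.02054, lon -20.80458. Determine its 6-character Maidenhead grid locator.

Offset from 180°W / 90°S: lon 159.1954°, lat 1.9795°.
Field (20°×10°, letters A–R): 159.1954/20 → 7 → H, 1.9795/10 → 0 → A; chars HA.
Square (2°×1°, digits 0–9): 19.1954/2 → 9, 1.9795/1 → 1; chars 91.
Subsquare (5′×2.5′, letters a–x): 1.1954/0.0833333 → 14 → o, 0.9795/0.0416667 → 23 → x; chars ox.

HA91ox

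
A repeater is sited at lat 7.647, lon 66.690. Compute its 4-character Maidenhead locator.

MJ37

Offset from 180°W / 90°S: lon 246.69°, lat 97.65°.
Field (20°×10°, letters A–R): 246.69/20 → 12 → M, 97.65/10 → 9 → J; chars MJ.
Square (2°×1°, digits 0–9): 6.69/2 → 3, 7.65/1 → 7; chars 37.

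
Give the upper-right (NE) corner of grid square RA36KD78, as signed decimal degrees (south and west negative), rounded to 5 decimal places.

Field R=17, A=0: +17·20° lon, +0·10° lat → SW at lon 160°, lat -90°.
Square 3, 6: +3·2° lon, +6·1° lat → SW at lon 166°, lat -84°.
Subsquare k=10, d=3: +10·0.0833333° lon, +3·0.0416667° lat → SW at lon 166.833°, lat -83.875°.
Extended square 7, 8: +7·0.00833333° lon, +8·0.00416667° lat → SW at lon 166.892°, lat -83.8417°.
Cell spans 0.00833333° lon × 0.00416667° lat. NE corner is SW corner plus one full cell.
latitude -83.83750, longitude 166.90000.

-83.83750, 166.90000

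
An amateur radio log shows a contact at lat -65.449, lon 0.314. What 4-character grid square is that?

JC04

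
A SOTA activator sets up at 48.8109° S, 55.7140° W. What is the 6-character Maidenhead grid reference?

GE21de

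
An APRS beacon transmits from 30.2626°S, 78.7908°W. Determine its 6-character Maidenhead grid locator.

FF09or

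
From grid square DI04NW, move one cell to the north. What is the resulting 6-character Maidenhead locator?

Latitude subsquare w = 22; +1 → 23 = x.
The longitude characters are unchanged.

DI04nx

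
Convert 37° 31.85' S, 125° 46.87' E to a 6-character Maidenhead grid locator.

Offset from 180°W / 90°S: lon 305.7812°, lat 52.4692°.
Field: 305.7812/20 → 15 → P, 52.4692/10 → 5 → F; chars PF.
Square: 5.7812/2 → 2, 2.4692/1 → 2; chars 22.
Subsquare: 1.7812/0.0833333 → 21 → v, 0.4692/0.0416667 → 11 → l; chars vl.

PF22vl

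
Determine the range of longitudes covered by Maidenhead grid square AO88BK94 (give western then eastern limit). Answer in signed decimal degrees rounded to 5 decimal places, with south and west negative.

Field A=0, O=14: +0·20° lon, +14·10° lat → SW at lon -180°, lat 50°.
Square 8, 8: +8·2° lon, +8·1° lat → SW at lon -164°, lat 58°.
Subsquare b=1, k=10: +1·0.0833333° lon, +10·0.0416667° lat → SW at lon -163.917°, lat 58.4167°.
Extended square 9, 4: +9·0.00833333° lon, +4·0.00416667° lat → SW at lon -163.842°, lat 58.4333°.
Cell spans 0.00833333° lon × 0.00416667° lat.
west -163.84167, east -163.83333.

-163.84167, -163.83333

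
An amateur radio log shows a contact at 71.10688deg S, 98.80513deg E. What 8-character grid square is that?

NB98jv64

Offset from 180°W / 90°S: lon 278.80513°, lat 18.89312°.
Field: lon ⌊278.80513/20⌋ = 13 → N; lat ⌊18.89312/10⌋ = 1 → B.
Square: lon ⌊18.80513/2⌋ = 9; lat ⌊8.89312/1⌋ = 8.
Subsquare: lon ⌊0.80513/0.0833333⌋ = 9 → j; lat ⌊0.89312/0.0416667⌋ = 21 → v.
Extended square: lon ⌊0.05513/0.00833333⌋ = 6; lat ⌊0.01812/0.00416667⌋ = 4.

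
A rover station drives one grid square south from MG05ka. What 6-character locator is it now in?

Latitude subsquare a = 0; −1 → -1, wraps to 23 = x, carry into square.
Latitude square 5; −1 → 4.
The longitude characters are unchanged.

MG04kx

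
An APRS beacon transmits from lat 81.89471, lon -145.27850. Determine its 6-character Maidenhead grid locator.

Offset from 180°W / 90°S: lon 34.7215°, lat 171.8947°.
Field: 34.7215/20 → 1 → B, 171.8947/10 → 17 → R; chars BR.
Square: 14.7215/2 → 7, 1.8947/1 → 1; chars 71.
Subsquare: 0.7215/0.0833333 → 8 → i, 0.8947/0.0416667 → 21 → v; chars iv.

BR71iv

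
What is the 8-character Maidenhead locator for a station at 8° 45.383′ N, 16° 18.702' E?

JJ88ds71

Add 180° to longitude and 90° to latitude: 196.31170, 98.75638.
Field: lon ⌊196.31170/20⌋ = 9 → J; lat ⌊98.75638/10⌋ = 9 → J.
Square: lon ⌊16.31170/2⌋ = 8; lat ⌊8.75638/1⌋ = 8.
Subsquare: lon ⌊0.31170/0.0833333⌋ = 3 → d; lat ⌊0.75638/0.0416667⌋ = 18 → s.
Extended square: lon ⌊0.06170/0.00833333⌋ = 7; lat ⌊0.00638/0.00416667⌋ = 1.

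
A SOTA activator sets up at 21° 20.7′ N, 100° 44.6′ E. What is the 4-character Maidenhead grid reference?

OL01

Offset from 180°W / 90°S: lon 280.74°, lat 111.34°.
Field: lon ⌊280.74/20⌋ = 14 → O; lat ⌊111.34/10⌋ = 11 → L.
Square: lon ⌊0.74/2⌋ = 0; lat ⌊1.34/1⌋ = 1.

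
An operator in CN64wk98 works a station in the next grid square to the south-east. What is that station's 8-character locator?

CN64xk07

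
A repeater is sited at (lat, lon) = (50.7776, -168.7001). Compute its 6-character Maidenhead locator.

AO50ps

Offset from 180°W / 90°S: lon 11.2999°, lat 140.7776°.
Field: 11.2999/20 → 0 → A, 140.7776/10 → 14 → O; chars AO.
Square: 11.2999/2 → 5, 0.7776/1 → 0; chars 50.
Subsquare: 1.2999/0.0833333 → 15 → p, 0.7776/0.0416667 → 18 → s; chars ps.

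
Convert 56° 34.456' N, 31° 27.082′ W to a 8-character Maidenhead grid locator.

HO46gn57

Shift to the Maidenhead origin (180°W, 90°S): lon 148.54863, lat 146.57427.
Field: lon ⌊148.54863/20⌋ = 7 → H; lat ⌊146.57427/10⌋ = 14 → O.
Square: lon ⌊8.54863/2⌋ = 4; lat ⌊6.57427/1⌋ = 6.
Subsquare: lon ⌊0.54863/0.0833333⌋ = 6 → g; lat ⌊0.57427/0.0416667⌋ = 13 → n.
Extended square: lon ⌊0.04863/0.00833333⌋ = 5; lat ⌊0.03260/0.00416667⌋ = 7.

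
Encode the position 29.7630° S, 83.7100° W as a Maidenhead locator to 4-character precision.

Offset from 180°W / 90°S: lon 96.29°, lat 60.24°.
Field (20°×10°, letters A–R): lon ⌊96.29/20⌋ = 4 → E; lat ⌊60.24/10⌋ = 6 → G.
Square (2°×1°, digits 0–9): lon ⌊16.29/2⌋ = 8; lat ⌊0.24/1⌋ = 0.

EG80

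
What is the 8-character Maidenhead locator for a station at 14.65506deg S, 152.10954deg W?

BH35wi62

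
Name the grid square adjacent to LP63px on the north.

LP64pa

Latitude subsquare x = 23; +1 → 24, wraps to 0 = a, carry into square.
Latitude square 3; +1 → 4.
The longitude characters are unchanged.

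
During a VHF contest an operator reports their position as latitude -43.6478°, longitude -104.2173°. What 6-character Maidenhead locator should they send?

DE76vi

Shift to the Maidenhead origin (180°W, 90°S): lon 75.7827, lat 46.3522.
Field (20°×10°, letters A–R): lon ⌊75.7827/20⌋ = 3 → D; lat ⌊46.3522/10⌋ = 4 → E.
Square (2°×1°, digits 0–9): lon ⌊15.7827/2⌋ = 7; lat ⌊6.3522/1⌋ = 6.
Subsquare (5′×2.5′, letters a–x): lon ⌊1.7827/0.0833333⌋ = 21 → v; lat ⌊0.3522/0.0416667⌋ = 8 → i.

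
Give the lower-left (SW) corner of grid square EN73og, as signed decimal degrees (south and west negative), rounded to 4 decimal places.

Field E=4, N=13: +4·20° lon, +13·10° lat → SW at lon -100°, lat 40°.
Square 7, 3: +7·2° lon, +3·1° lat → SW at lon -86°, lat 43°.
Subsquare o=14, g=6: +14·0.0833333° lon, +6·0.0416667° lat → SW at lon -84.8333°, lat 43.25°.
latitude 43.2500, longitude -84.8333.

43.2500, -84.8333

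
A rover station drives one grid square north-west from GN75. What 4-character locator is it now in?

GN66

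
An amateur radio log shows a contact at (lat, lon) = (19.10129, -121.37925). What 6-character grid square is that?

Offset from 180°W / 90°S: lon 58.6208°, lat 109.1013°.
Field: 58.6208/20 → 2 → C, 109.1013/10 → 10 → K; chars CK.
Square: 18.6208/2 → 9, 9.1013/1 → 9; chars 99.
Subsquare: 0.6208/0.0833333 → 7 → h, 0.1013/0.0416667 → 2 → c; chars hc.

CK99hc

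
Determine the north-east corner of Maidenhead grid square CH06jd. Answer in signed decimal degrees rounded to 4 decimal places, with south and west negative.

-13.8333, -139.1667

Field C=2, H=7: +2·20° lon, +7·10° lat → SW at lon -140°, lat -20°.
Square 0, 6: +0·2° lon, +6·1° lat → SW at lon -140°, lat -14°.
Subsquare j=9, d=3: +9·0.0833333° lon, +3·0.0416667° lat → SW at lon -139.25°, lat -13.875°.
Cell spans 0.0833333° lon × 0.0416667° lat. NE corner is SW corner plus one full cell.
latitude -13.8333, longitude -139.1667.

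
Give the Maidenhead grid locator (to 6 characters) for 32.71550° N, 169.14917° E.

Add 180° to longitude and 90° to latitude: 349.1492, 122.7155.
Field (20°×10°, letters A–R): 349.1492/20 → 17 → R, 122.7155/10 → 12 → M; chars RM.
Square (2°×1°, digits 0–9): 9.1492/2 → 4, 2.7155/1 → 2; chars 42.
Subsquare (5′×2.5′, letters a–x): 1.1492/0.0833333 → 13 → n, 0.7155/0.0416667 → 17 → r; chars nr.

RM42nr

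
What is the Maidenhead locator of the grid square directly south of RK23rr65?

RK23rr64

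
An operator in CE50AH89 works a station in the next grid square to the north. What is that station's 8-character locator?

CE50ai80

Latitude extended square 9; +1 → 10, wraps to 0, carry into subsquare.
Latitude subsquare h = 7; +1 → 8 = i.
The longitude characters are unchanged.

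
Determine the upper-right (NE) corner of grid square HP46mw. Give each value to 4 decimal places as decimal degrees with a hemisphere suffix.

66.9583° N, 30.9167° W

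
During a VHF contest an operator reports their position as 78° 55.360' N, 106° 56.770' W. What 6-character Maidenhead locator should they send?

DQ68mw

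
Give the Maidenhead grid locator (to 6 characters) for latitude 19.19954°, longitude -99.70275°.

EK09de

Shift to the Maidenhead origin (180°W, 90°S): lon 80.2973, lat 109.1995.
Field: 80.2973/20 → 4 → E, 109.1995/10 → 10 → K; chars EK.
Square: 0.2973/2 → 0, 9.1995/1 → 9; chars 09.
Subsquare: 0.2973/0.0833333 → 3 → d, 0.1995/0.0416667 → 4 → e; chars de.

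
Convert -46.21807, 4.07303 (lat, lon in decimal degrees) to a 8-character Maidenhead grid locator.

Add 180° to longitude and 90° to latitude: 184.07303, 43.78193.
Field: lon ⌊184.07303/20⌋ = 9 → J; lat ⌊43.78193/10⌋ = 4 → E.
Square: lon ⌊4.07303/2⌋ = 2; lat ⌊3.78193/1⌋ = 3.
Subsquare: lon ⌊0.07303/0.0833333⌋ = 0 → a; lat ⌊0.78193/0.0416667⌋ = 18 → s.
Extended square: lon ⌊0.07303/0.00833333⌋ = 8; lat ⌊0.03193/0.00416667⌋ = 7.

JE23as87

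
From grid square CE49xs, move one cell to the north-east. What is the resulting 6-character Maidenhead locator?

CE59at

Longitude subsquare x = 23; +1 → 24, wraps to 0 = a, carry into square.
Longitude square 4; +1 → 5.
Latitude subsquare s = 18; +1 → 19 = t.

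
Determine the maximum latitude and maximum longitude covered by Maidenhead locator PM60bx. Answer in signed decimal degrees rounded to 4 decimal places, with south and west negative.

31.0000, 132.1667

Field P=15, M=12: +15·20° lon, +12·10° lat → SW at lon 120°, lat 30°.
Square 6, 0: +6·2° lon, +0·1° lat → SW at lon 132°, lat 30°.
Subsquare b=1, x=23: +1·0.0833333° lon, +23·0.0416667° lat → SW at lon 132.083°, lat 30.9583°.
Cell spans 0.0833333° lon × 0.0416667° lat. NE corner is SW corner plus one full cell.
latitude 31.0000, longitude 132.1667.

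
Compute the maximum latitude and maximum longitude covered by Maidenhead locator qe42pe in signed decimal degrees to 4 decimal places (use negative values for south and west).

-47.7917, 149.3333

Field Q=16, E=4: +16·20° lon, +4·10° lat → SW at lon 140°, lat -50°.
Square 4, 2: +4·2° lon, +2·1° lat → SW at lon 148°, lat -48°.
Subsquare p=15, e=4: +15·0.0833333° lon, +4·0.0416667° lat → SW at lon 149.25°, lat -47.8333°.
Cell spans 0.0833333° lon × 0.0416667° lat. NE corner is SW corner plus one full cell.
latitude -47.7917, longitude 149.3333.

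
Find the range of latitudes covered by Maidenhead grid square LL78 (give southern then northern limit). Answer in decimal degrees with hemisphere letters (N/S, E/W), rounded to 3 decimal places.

28.000° N, 29.000° N

Field L=11, L=11: +11·20° lon, +11·10° lat → SW at lon 40°, lat 20°.
Square 7, 8: +7·2° lon, +8·1° lat → SW at lon 54°, lat 28°.
Cell spans 2° lon × 1° lat.
south 28.000° N, north 29.000° N.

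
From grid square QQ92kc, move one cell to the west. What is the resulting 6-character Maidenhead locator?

Longitude subsquare k = 10; −1 → 9 = j.
The latitude characters are unchanged.

QQ92jc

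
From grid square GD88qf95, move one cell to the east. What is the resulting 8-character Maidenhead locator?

Longitude extended square 9; +1 → 10, wraps to 0, carry into subsquare.
Longitude subsquare q = 16; +1 → 17 = r.
The latitude characters are unchanged.

GD88rf05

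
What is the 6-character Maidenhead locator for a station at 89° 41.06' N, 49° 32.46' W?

Offset from 180°W / 90°S: lon 130.4590°, lat 179.6843°.
Field (20°×10°, letters A–R): lon ⌊130.4590/20⌋ = 6 → G; lat ⌊179.6843/10⌋ = 17 → R.
Square (2°×1°, digits 0–9): lon ⌊10.4590/2⌋ = 5; lat ⌊9.6843/1⌋ = 9.
Subsquare (5′×2.5′, letters a–x): lon ⌊0.4590/0.0833333⌋ = 5 → f; lat ⌊0.6843/0.0416667⌋ = 16 → q.

GR59fq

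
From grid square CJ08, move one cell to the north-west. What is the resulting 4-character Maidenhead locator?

Longitude square 0; −1 → -1, wraps to 9, carry into field.
Longitude field C = 2; −1 → 1 = B.
Latitude square 8; +1 → 9.

BJ99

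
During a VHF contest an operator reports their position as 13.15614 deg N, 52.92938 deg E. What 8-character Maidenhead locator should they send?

LK63ld17

Offset from 180°W / 90°S: lon 232.92938°, lat 103.15614°.
Field: lon ⌊232.92938/20⌋ = 11 → L; lat ⌊103.15614/10⌋ = 10 → K.
Square: lon ⌊12.92938/2⌋ = 6; lat ⌊3.15614/1⌋ = 3.
Subsquare: lon ⌊0.92938/0.0833333⌋ = 11 → l; lat ⌊0.15614/0.0416667⌋ = 3 → d.
Extended square: lon ⌊0.01271/0.00833333⌋ = 1; lat ⌊0.03114/0.00416667⌋ = 7.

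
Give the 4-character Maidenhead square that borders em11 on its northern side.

EM12

Latitude square 1; +1 → 2.
The longitude characters are unchanged.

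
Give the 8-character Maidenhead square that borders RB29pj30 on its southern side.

Latitude extended square 0; −1 → -1, wraps to 9, carry into subsquare.
Latitude subsquare j = 9; −1 → 8 = i.
The longitude characters are unchanged.

RB29pi39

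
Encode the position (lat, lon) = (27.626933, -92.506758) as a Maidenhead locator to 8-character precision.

Shift to the Maidenhead origin (180°W, 90°S): lon 87.49324, lat 117.62693.
Field: lon ⌊87.49324/20⌋ = 4 → E; lat ⌊117.62693/10⌋ = 11 → L.
Square: lon ⌊7.49324/2⌋ = 3; lat ⌊7.62693/1⌋ = 7.
Subsquare: lon ⌊1.49324/0.0833333⌋ = 17 → r; lat ⌊0.62693/0.0416667⌋ = 15 → p.
Extended square: lon ⌊0.07658/0.00833333⌋ = 9; lat ⌊0.00193/0.00416667⌋ = 0.

EL37rp90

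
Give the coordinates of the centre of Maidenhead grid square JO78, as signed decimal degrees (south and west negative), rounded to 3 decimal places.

58.500, 15.000

Field J=9, O=14: +9·20° lon, +14·10° lat → SW at lon 0°, lat 50°.
Square 7, 8: +7·2° lon, +8·1° lat → SW at lon 14°, lat 58°.
Cell spans 2° lon × 1° lat. Centre is SW corner plus half of each.
latitude 58.500, longitude 15.000.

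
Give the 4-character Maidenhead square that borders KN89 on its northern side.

KO80

Latitude square 9; +1 → 10, wraps to 0, carry into field.
Latitude field N = 13; +1 → 14 = O.
The longitude characters are unchanged.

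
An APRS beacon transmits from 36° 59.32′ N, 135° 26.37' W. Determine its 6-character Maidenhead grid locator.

CM26gx

Offset from 180°W / 90°S: lon 44.5605°, lat 126.9887°.
Field (20°×10°, letters A–R): lon ⌊44.5605/20⌋ = 2 → C; lat ⌊126.9887/10⌋ = 12 → M.
Square (2°×1°, digits 0–9): lon ⌊4.5605/2⌋ = 2; lat ⌊6.9887/1⌋ = 6.
Subsquare (5′×2.5′, letters a–x): lon ⌊0.5605/0.0833333⌋ = 6 → g; lat ⌊0.9887/0.0416667⌋ = 23 → x.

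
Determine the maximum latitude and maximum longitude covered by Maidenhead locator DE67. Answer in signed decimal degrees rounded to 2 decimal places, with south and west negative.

-42.00, -106.00

Field D=3, E=4: +3·20° lon, +4·10° lat → SW at lon -120°, lat -50°.
Square 6, 7: +6·2° lon, +7·1° lat → SW at lon -108°, lat -43°.
Cell spans 2° lon × 1° lat. NE corner is SW corner plus one full cell.
latitude -42.00, longitude -106.00.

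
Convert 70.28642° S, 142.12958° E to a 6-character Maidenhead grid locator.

Shift to the Maidenhead origin (180°W, 90°S): lon 322.1296, lat 19.7136.
Field (20°×10°, letters A–R): lon ⌊322.1296/20⌋ = 16 → Q; lat ⌊19.7136/10⌋ = 1 → B.
Square (2°×1°, digits 0–9): lon ⌊2.1296/2⌋ = 1; lat ⌊9.7136/1⌋ = 9.
Subsquare (5′×2.5′, letters a–x): lon ⌊0.1296/0.0833333⌋ = 1 → b; lat ⌊0.7136/0.0416667⌋ = 17 → r.

QB19br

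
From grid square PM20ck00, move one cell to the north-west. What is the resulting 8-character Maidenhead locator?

Longitude extended square 0; −1 → -1, wraps to 9, carry into subsquare.
Longitude subsquare c = 2; −1 → 1 = b.
Latitude extended square 0; +1 → 1.

PM20bk91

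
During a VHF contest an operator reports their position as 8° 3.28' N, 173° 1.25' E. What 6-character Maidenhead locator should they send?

RJ68mb

Shift to the Maidenhead origin (180°W, 90°S): lon 353.0208, lat 98.0547.
Field: 353.0208/20 → 17 → R, 98.0547/10 → 9 → J; chars RJ.
Square: 13.0208/2 → 6, 8.0547/1 → 8; chars 68.
Subsquare: 1.0208/0.0833333 → 12 → m, 0.0547/0.0416667 → 1 → b; chars mb.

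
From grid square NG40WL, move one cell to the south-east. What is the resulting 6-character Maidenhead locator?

Longitude subsquare w = 22; +1 → 23 = x.
Latitude subsquare l = 11; −1 → 10 = k.

NG40xk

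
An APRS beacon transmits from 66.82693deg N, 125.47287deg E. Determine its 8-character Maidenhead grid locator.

Add 180° to longitude and 90° to latitude: 305.47287, 156.82693.
Field (20°×10°, letters A–R): 305.47287/20 → 15 → P, 156.82693/10 → 15 → P; chars PP.
Square (2°×1°, digits 0–9): 5.47287/2 → 2, 6.82693/1 → 6; chars 26.
Subsquare (5′×2.5′, letters a–x): 1.47287/0.0833333 → 17 → r, 0.82693/0.0416667 → 19 → t; chars rt.
Extended square (30″×15″, digits 0–9): 0.05620/0.00833333 → 6, 0.03526/0.00416667 → 8; chars 68.

PP26rt68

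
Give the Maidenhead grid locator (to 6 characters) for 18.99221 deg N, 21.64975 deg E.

KK08tx

Offset from 180°W / 90°S: lon 201.6498°, lat 108.9922°.
Field: 201.6498/20 → 10 → K, 108.9922/10 → 10 → K; chars KK.
Square: 1.6498/2 → 0, 8.9922/1 → 8; chars 08.
Subsquare: 1.6498/0.0833333 → 19 → t, 0.9922/0.0416667 → 23 → x; chars tx.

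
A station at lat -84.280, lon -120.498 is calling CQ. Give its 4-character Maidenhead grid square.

CA95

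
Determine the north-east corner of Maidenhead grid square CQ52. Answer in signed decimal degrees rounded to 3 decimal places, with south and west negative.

Field C=2, Q=16: +2·20° lon, +16·10° lat → SW at lon -140°, lat 70°.
Square 5, 2: +5·2° lon, +2·1° lat → SW at lon -130°, lat 72°.
Cell spans 2° lon × 1° lat. NE corner is SW corner plus one full cell.
latitude 73.000, longitude -128.000.

73.000, -128.000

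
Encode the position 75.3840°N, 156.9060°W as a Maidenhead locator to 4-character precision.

BQ15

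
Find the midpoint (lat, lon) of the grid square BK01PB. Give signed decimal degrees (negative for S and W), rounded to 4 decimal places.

Field B=1, K=10: +1·20° lon, +10·10° lat → SW at lon -160°, lat 10°.
Square 0, 1: +0·2° lon, +1·1° lat → SW at lon -160°, lat 11°.
Subsquare p=15, b=1: +15·0.0833333° lon, +1·0.0416667° lat → SW at lon -158.75°, lat 11.0417°.
Cell spans 0.0833333° lon × 0.0416667° lat. Centre is SW corner plus half of each.
latitude 11.0625, longitude -158.7083.

11.0625, -158.7083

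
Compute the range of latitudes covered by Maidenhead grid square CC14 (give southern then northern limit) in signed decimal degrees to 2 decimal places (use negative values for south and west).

-66.00, -65.00

Field C=2, C=2: +2·20° lon, +2·10° lat → SW at lon -140°, lat -70°.
Square 1, 4: +1·2° lon, +4·1° lat → SW at lon -138°, lat -66°.
Cell spans 2° lon × 1° lat.
south -66.00, north -65.00.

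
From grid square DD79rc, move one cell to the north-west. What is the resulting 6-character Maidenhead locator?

DD79qd

Longitude subsquare r = 17; −1 → 16 = q.
Latitude subsquare c = 2; +1 → 3 = d.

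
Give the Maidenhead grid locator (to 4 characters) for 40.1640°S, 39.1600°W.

Shift to the Maidenhead origin (180°W, 90°S): lon 140.84, lat 49.84.
Field: lon ⌊140.84/20⌋ = 7 → H; lat ⌊49.84/10⌋ = 4 → E.
Square: lon ⌊0.84/2⌋ = 0; lat ⌊9.84/1⌋ = 9.

HE09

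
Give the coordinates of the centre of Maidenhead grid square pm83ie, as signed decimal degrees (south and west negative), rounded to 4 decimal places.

33.1875, 136.7083

Field P=15, M=12: +15·20° lon, +12·10° lat → SW at lon 120°, lat 30°.
Square 8, 3: +8·2° lon, +3·1° lat → SW at lon 136°, lat 33°.
Subsquare i=8, e=4: +8·0.0833333° lon, +4·0.0416667° lat → SW at lon 136.667°, lat 33.1667°.
Cell spans 0.0833333° lon × 0.0416667° lat. Centre is SW corner plus half of each.
latitude 33.1875, longitude 136.7083.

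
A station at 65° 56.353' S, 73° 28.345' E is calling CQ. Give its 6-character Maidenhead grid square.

Offset from 180°W / 90°S: lon 253.4724°, lat 24.0608°.
Field: 253.4724/20 → 12 → M, 24.0608/10 → 2 → C; chars MC.
Square: 13.4724/2 → 6, 4.0608/1 → 4; chars 64.
Subsquare: 1.4724/0.0833333 → 17 → r, 0.0608/0.0416667 → 1 → b; chars rb.

MC64rb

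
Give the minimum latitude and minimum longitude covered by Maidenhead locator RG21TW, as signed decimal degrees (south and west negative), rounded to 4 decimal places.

-28.0833, 165.5833

Field R=17, G=6: +17·20° lon, +6·10° lat → SW at lon 160°, lat -30°.
Square 2, 1: +2·2° lon, +1·1° lat → SW at lon 164°, lat -29°.
Subsquare t=19, w=22: +19·0.0833333° lon, +22·0.0416667° lat → SW at lon 165.583°, lat -28.0833°.
latitude -28.0833, longitude 165.5833.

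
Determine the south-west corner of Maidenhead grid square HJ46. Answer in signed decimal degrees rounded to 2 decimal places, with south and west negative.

6.00, -32.00

Field H=7, J=9: +7·20° lon, +9·10° lat → SW at lon -40°, lat 0°.
Square 4, 6: +4·2° lon, +6·1° lat → SW at lon -32°, lat 6°.
latitude 6.00, longitude -32.00.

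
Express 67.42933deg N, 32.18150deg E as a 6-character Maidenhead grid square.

KP67ck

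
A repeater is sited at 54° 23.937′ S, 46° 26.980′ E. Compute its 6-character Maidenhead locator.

Shift to the Maidenhead origin (180°W, 90°S): lon 226.4497, lat 35.6011.
Field: 226.4497/20 → 11 → L, 35.6011/10 → 3 → D; chars LD.
Square: 6.4497/2 → 3, 5.6011/1 → 5; chars 35.
Subsquare: 0.4497/0.0833333 → 5 → f, 0.6011/0.0416667 → 14 → o; chars fo.

LD35fo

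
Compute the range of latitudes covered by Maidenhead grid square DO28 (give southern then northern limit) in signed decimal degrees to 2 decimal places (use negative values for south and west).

Field D=3, O=14: +3·20° lon, +14·10° lat → SW at lon -120°, lat 50°.
Square 2, 8: +2·2° lon, +8·1° lat → SW at lon -116°, lat 58°.
Cell spans 2° lon × 1° lat.
south 58.00, north 59.00.

58.00, 59.00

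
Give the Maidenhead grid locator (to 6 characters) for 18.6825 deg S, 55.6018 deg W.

GH21eh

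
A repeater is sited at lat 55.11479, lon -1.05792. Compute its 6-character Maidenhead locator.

Add 180° to longitude and 90° to latitude: 178.9421, 145.1148.
Field: lon ⌊178.9421/20⌋ = 8 → I; lat ⌊145.1148/10⌋ = 14 → O.
Square: lon ⌊18.9421/2⌋ = 9; lat ⌊5.1148/1⌋ = 5.
Subsquare: lon ⌊0.9421/0.0833333⌋ = 11 → l; lat ⌊0.1148/0.0416667⌋ = 2 → c.

IO95lc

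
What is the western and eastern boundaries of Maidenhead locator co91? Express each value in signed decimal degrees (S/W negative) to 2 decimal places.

-122.00, -120.00

Field C=2, O=14: +2·20° lon, +14·10° lat → SW at lon -140°, lat 50°.
Square 9, 1: +9·2° lon, +1·1° lat → SW at lon -122°, lat 51°.
Cell spans 2° lon × 1° lat.
west -122.00, east -120.00.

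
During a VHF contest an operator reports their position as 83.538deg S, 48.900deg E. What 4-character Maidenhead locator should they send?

LA46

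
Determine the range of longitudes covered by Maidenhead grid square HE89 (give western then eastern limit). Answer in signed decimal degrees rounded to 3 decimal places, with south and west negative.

-24.000, -22.000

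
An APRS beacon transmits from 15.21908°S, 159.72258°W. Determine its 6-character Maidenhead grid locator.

BH04ds

Add 180° to longitude and 90° to latitude: 20.2774, 74.7809.
Field (20°×10°, letters A–R): lon ⌊20.2774/20⌋ = 1 → B; lat ⌊74.7809/10⌋ = 7 → H.
Square (2°×1°, digits 0–9): lon ⌊0.2774/2⌋ = 0; lat ⌊4.7809/1⌋ = 4.
Subsquare (5′×2.5′, letters a–x): lon ⌊0.2774/0.0833333⌋ = 3 → d; lat ⌊0.7809/0.0416667⌋ = 18 → s.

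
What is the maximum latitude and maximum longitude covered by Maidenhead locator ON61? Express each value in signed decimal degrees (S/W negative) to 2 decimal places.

42.00, 114.00

Field O=14, N=13: +14·20° lon, +13·10° lat → SW at lon 100°, lat 40°.
Square 6, 1: +6·2° lon, +1·1° lat → SW at lon 112°, lat 41°.
Cell spans 2° lon × 1° lat. NE corner is SW corner plus one full cell.
latitude 42.00, longitude 114.00.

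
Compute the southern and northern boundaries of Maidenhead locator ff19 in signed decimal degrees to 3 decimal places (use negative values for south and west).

-31.000, -30.000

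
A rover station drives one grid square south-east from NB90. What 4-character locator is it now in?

OA09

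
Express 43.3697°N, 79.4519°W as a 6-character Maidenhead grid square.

Offset from 180°W / 90°S: lon 100.5481°, lat 133.3697°.
Field: 100.5481/20 → 5 → F, 133.3697/10 → 13 → N; chars FN.
Square: 0.5481/2 → 0, 3.3697/1 → 3; chars 03.
Subsquare: 0.5481/0.0833333 → 6 → g, 0.3697/0.0416667 → 8 → i; chars gi.

FN03gi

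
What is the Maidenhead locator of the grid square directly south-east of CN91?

DN00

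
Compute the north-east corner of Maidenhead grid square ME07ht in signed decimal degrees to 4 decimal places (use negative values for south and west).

-42.1667, 60.6667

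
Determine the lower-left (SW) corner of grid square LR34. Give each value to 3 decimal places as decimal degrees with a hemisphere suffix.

Field L=11, R=17: +11·20° lon, +17·10° lat → SW at lon 40°, lat 80°.
Square 3, 4: +3·2° lon, +4·1° lat → SW at lon 46°, lat 84°.
latitude 84.000° N, longitude 46.000° E.

84.000° N, 46.000° E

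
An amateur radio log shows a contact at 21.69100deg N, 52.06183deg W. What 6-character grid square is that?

GL31xq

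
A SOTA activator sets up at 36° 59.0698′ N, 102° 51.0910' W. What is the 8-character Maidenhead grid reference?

Add 180° to longitude and 90° to latitude: 77.14848, 126.98450.
Field: 77.14848/20 → 3 → D, 126.98450/10 → 12 → M; chars DM.
Square: 17.14848/2 → 8, 6.98450/1 → 6; chars 86.
Subsquare: 1.14848/0.0833333 → 13 → n, 0.98450/0.0416667 → 23 → x; chars nx.
Extended square: 0.06515/0.00833333 → 7, 0.02616/0.00416667 → 6; chars 76.

DM86nx76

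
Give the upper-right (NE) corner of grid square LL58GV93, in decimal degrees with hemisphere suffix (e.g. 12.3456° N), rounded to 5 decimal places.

28.89167° N, 50.58333° E

Field L=11, L=11: +11·20° lon, +11·10° lat → SW at lon 40°, lat 20°.
Square 5, 8: +5·2° lon, +8·1° lat → SW at lon 50°, lat 28°.
Subsquare g=6, v=21: +6·0.0833333° lon, +21·0.0416667° lat → SW at lon 50.5°, lat 28.875°.
Extended square 9, 3: +9·0.00833333° lon, +3·0.00416667° lat → SW at lon 50.575°, lat 28.8875°.
Cell spans 0.00833333° lon × 0.00416667° lat. NE corner is SW corner plus one full cell.
latitude 28.89167° N, longitude 50.58333° E.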